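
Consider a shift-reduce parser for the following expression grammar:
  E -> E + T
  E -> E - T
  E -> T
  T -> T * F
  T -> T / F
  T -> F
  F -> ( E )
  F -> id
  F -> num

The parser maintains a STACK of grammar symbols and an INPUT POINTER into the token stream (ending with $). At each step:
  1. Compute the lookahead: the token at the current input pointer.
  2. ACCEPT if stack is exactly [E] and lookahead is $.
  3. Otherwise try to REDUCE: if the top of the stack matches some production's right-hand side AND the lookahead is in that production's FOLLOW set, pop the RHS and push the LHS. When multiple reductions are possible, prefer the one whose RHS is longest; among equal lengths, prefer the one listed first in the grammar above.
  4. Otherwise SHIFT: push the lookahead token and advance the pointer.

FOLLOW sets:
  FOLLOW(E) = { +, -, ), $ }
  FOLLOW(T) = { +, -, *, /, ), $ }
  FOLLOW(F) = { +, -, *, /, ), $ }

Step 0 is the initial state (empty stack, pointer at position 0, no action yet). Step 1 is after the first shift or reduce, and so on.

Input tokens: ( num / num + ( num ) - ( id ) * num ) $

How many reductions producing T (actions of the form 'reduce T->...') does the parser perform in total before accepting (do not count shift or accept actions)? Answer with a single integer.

Answer: 8

Derivation:
Step 1: shift (. Stack=[(] ptr=1 lookahead=num remaining=[num / num + ( num ) - ( id ) * num ) $]
Step 2: shift num. Stack=[( num] ptr=2 lookahead=/ remaining=[/ num + ( num ) - ( id ) * num ) $]
Step 3: reduce F->num. Stack=[( F] ptr=2 lookahead=/ remaining=[/ num + ( num ) - ( id ) * num ) $]
Step 4: reduce T->F. Stack=[( T] ptr=2 lookahead=/ remaining=[/ num + ( num ) - ( id ) * num ) $]
Step 5: shift /. Stack=[( T /] ptr=3 lookahead=num remaining=[num + ( num ) - ( id ) * num ) $]
Step 6: shift num. Stack=[( T / num] ptr=4 lookahead=+ remaining=[+ ( num ) - ( id ) * num ) $]
Step 7: reduce F->num. Stack=[( T / F] ptr=4 lookahead=+ remaining=[+ ( num ) - ( id ) * num ) $]
Step 8: reduce T->T / F. Stack=[( T] ptr=4 lookahead=+ remaining=[+ ( num ) - ( id ) * num ) $]
Step 9: reduce E->T. Stack=[( E] ptr=4 lookahead=+ remaining=[+ ( num ) - ( id ) * num ) $]
Step 10: shift +. Stack=[( E +] ptr=5 lookahead=( remaining=[( num ) - ( id ) * num ) $]
Step 11: shift (. Stack=[( E + (] ptr=6 lookahead=num remaining=[num ) - ( id ) * num ) $]
Step 12: shift num. Stack=[( E + ( num] ptr=7 lookahead=) remaining=[) - ( id ) * num ) $]
Step 13: reduce F->num. Stack=[( E + ( F] ptr=7 lookahead=) remaining=[) - ( id ) * num ) $]
Step 14: reduce T->F. Stack=[( E + ( T] ptr=7 lookahead=) remaining=[) - ( id ) * num ) $]
Step 15: reduce E->T. Stack=[( E + ( E] ptr=7 lookahead=) remaining=[) - ( id ) * num ) $]
Step 16: shift ). Stack=[( E + ( E )] ptr=8 lookahead=- remaining=[- ( id ) * num ) $]
Step 17: reduce F->( E ). Stack=[( E + F] ptr=8 lookahead=- remaining=[- ( id ) * num ) $]
Step 18: reduce T->F. Stack=[( E + T] ptr=8 lookahead=- remaining=[- ( id ) * num ) $]
Step 19: reduce E->E + T. Stack=[( E] ptr=8 lookahead=- remaining=[- ( id ) * num ) $]
Step 20: shift -. Stack=[( E -] ptr=9 lookahead=( remaining=[( id ) * num ) $]
Step 21: shift (. Stack=[( E - (] ptr=10 lookahead=id remaining=[id ) * num ) $]
Step 22: shift id. Stack=[( E - ( id] ptr=11 lookahead=) remaining=[) * num ) $]
Step 23: reduce F->id. Stack=[( E - ( F] ptr=11 lookahead=) remaining=[) * num ) $]
Step 24: reduce T->F. Stack=[( E - ( T] ptr=11 lookahead=) remaining=[) * num ) $]
Step 25: reduce E->T. Stack=[( E - ( E] ptr=11 lookahead=) remaining=[) * num ) $]
Step 26: shift ). Stack=[( E - ( E )] ptr=12 lookahead=* remaining=[* num ) $]
Step 27: reduce F->( E ). Stack=[( E - F] ptr=12 lookahead=* remaining=[* num ) $]
Step 28: reduce T->F. Stack=[( E - T] ptr=12 lookahead=* remaining=[* num ) $]
Step 29: shift *. Stack=[( E - T *] ptr=13 lookahead=num remaining=[num ) $]
Step 30: shift num. Stack=[( E - T * num] ptr=14 lookahead=) remaining=[) $]
Step 31: reduce F->num. Stack=[( E - T * F] ptr=14 lookahead=) remaining=[) $]
Step 32: reduce T->T * F. Stack=[( E - T] ptr=14 lookahead=) remaining=[) $]
Step 33: reduce E->E - T. Stack=[( E] ptr=14 lookahead=) remaining=[) $]
Step 34: shift ). Stack=[( E )] ptr=15 lookahead=$ remaining=[$]
Step 35: reduce F->( E ). Stack=[F] ptr=15 lookahead=$ remaining=[$]
Step 36: reduce T->F. Stack=[T] ptr=15 lookahead=$ remaining=[$]
Step 37: reduce E->T. Stack=[E] ptr=15 lookahead=$ remaining=[$]
Step 38: accept. Stack=[E] ptr=15 lookahead=$ remaining=[$]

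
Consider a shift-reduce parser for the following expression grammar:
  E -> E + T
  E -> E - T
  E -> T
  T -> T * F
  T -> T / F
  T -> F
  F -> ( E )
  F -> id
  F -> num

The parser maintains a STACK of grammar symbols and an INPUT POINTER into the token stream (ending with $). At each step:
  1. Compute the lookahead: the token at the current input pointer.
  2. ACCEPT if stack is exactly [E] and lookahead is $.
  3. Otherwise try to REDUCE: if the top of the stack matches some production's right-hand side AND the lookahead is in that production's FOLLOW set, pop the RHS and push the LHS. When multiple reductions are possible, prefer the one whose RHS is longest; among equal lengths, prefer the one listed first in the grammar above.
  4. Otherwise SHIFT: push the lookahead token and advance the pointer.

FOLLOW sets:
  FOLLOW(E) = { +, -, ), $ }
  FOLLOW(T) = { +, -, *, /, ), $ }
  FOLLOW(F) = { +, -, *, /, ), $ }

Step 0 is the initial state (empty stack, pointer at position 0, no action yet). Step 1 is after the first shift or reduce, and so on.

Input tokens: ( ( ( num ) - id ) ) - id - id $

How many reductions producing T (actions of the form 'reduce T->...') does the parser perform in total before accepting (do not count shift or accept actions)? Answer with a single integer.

Answer: 7

Derivation:
Step 1: shift (. Stack=[(] ptr=1 lookahead=( remaining=[( ( num ) - id ) ) - id - id $]
Step 2: shift (. Stack=[( (] ptr=2 lookahead=( remaining=[( num ) - id ) ) - id - id $]
Step 3: shift (. Stack=[( ( (] ptr=3 lookahead=num remaining=[num ) - id ) ) - id - id $]
Step 4: shift num. Stack=[( ( ( num] ptr=4 lookahead=) remaining=[) - id ) ) - id - id $]
Step 5: reduce F->num. Stack=[( ( ( F] ptr=4 lookahead=) remaining=[) - id ) ) - id - id $]
Step 6: reduce T->F. Stack=[( ( ( T] ptr=4 lookahead=) remaining=[) - id ) ) - id - id $]
Step 7: reduce E->T. Stack=[( ( ( E] ptr=4 lookahead=) remaining=[) - id ) ) - id - id $]
Step 8: shift ). Stack=[( ( ( E )] ptr=5 lookahead=- remaining=[- id ) ) - id - id $]
Step 9: reduce F->( E ). Stack=[( ( F] ptr=5 lookahead=- remaining=[- id ) ) - id - id $]
Step 10: reduce T->F. Stack=[( ( T] ptr=5 lookahead=- remaining=[- id ) ) - id - id $]
Step 11: reduce E->T. Stack=[( ( E] ptr=5 lookahead=- remaining=[- id ) ) - id - id $]
Step 12: shift -. Stack=[( ( E -] ptr=6 lookahead=id remaining=[id ) ) - id - id $]
Step 13: shift id. Stack=[( ( E - id] ptr=7 lookahead=) remaining=[) ) - id - id $]
Step 14: reduce F->id. Stack=[( ( E - F] ptr=7 lookahead=) remaining=[) ) - id - id $]
Step 15: reduce T->F. Stack=[( ( E - T] ptr=7 lookahead=) remaining=[) ) - id - id $]
Step 16: reduce E->E - T. Stack=[( ( E] ptr=7 lookahead=) remaining=[) ) - id - id $]
Step 17: shift ). Stack=[( ( E )] ptr=8 lookahead=) remaining=[) - id - id $]
Step 18: reduce F->( E ). Stack=[( F] ptr=8 lookahead=) remaining=[) - id - id $]
Step 19: reduce T->F. Stack=[( T] ptr=8 lookahead=) remaining=[) - id - id $]
Step 20: reduce E->T. Stack=[( E] ptr=8 lookahead=) remaining=[) - id - id $]
Step 21: shift ). Stack=[( E )] ptr=9 lookahead=- remaining=[- id - id $]
Step 22: reduce F->( E ). Stack=[F] ptr=9 lookahead=- remaining=[- id - id $]
Step 23: reduce T->F. Stack=[T] ptr=9 lookahead=- remaining=[- id - id $]
Step 24: reduce E->T. Stack=[E] ptr=9 lookahead=- remaining=[- id - id $]
Step 25: shift -. Stack=[E -] ptr=10 lookahead=id remaining=[id - id $]
Step 26: shift id. Stack=[E - id] ptr=11 lookahead=- remaining=[- id $]
Step 27: reduce F->id. Stack=[E - F] ptr=11 lookahead=- remaining=[- id $]
Step 28: reduce T->F. Stack=[E - T] ptr=11 lookahead=- remaining=[- id $]
Step 29: reduce E->E - T. Stack=[E] ptr=11 lookahead=- remaining=[- id $]
Step 30: shift -. Stack=[E -] ptr=12 lookahead=id remaining=[id $]
Step 31: shift id. Stack=[E - id] ptr=13 lookahead=$ remaining=[$]
Step 32: reduce F->id. Stack=[E - F] ptr=13 lookahead=$ remaining=[$]
Step 33: reduce T->F. Stack=[E - T] ptr=13 lookahead=$ remaining=[$]
Step 34: reduce E->E - T. Stack=[E] ptr=13 lookahead=$ remaining=[$]
Step 35: accept. Stack=[E] ptr=13 lookahead=$ remaining=[$]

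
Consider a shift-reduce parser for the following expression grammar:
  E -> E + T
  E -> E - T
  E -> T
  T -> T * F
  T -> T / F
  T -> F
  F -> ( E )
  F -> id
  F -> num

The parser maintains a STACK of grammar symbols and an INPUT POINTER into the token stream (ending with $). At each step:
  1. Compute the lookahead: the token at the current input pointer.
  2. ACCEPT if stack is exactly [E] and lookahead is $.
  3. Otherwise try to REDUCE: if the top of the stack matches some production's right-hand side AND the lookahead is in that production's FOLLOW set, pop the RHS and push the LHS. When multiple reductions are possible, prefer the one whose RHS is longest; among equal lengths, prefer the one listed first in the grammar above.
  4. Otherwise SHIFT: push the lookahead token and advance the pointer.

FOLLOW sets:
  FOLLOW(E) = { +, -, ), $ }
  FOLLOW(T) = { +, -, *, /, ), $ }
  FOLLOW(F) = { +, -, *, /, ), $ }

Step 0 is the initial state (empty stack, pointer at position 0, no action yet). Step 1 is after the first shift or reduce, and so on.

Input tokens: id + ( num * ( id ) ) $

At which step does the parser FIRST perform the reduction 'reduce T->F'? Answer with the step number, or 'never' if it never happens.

Step 1: shift id. Stack=[id] ptr=1 lookahead=+ remaining=[+ ( num * ( id ) ) $]
Step 2: reduce F->id. Stack=[F] ptr=1 lookahead=+ remaining=[+ ( num * ( id ) ) $]
Step 3: reduce T->F. Stack=[T] ptr=1 lookahead=+ remaining=[+ ( num * ( id ) ) $]

Answer: 3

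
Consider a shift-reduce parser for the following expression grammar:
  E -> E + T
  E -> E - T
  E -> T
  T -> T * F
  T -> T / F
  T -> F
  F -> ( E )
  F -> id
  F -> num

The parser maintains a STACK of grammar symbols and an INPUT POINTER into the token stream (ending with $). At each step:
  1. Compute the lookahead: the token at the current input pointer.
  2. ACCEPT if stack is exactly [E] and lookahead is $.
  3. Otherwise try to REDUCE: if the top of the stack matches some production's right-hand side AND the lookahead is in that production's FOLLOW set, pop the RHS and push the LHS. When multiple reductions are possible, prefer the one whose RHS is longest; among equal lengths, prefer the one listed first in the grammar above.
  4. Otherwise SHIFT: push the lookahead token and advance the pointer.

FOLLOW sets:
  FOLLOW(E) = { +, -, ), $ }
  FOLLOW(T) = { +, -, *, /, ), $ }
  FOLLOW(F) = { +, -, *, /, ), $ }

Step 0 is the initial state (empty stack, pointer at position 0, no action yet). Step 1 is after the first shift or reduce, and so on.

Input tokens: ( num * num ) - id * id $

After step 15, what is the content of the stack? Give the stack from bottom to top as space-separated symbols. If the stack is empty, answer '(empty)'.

Answer: E - id

Derivation:
Step 1: shift (. Stack=[(] ptr=1 lookahead=num remaining=[num * num ) - id * id $]
Step 2: shift num. Stack=[( num] ptr=2 lookahead=* remaining=[* num ) - id * id $]
Step 3: reduce F->num. Stack=[( F] ptr=2 lookahead=* remaining=[* num ) - id * id $]
Step 4: reduce T->F. Stack=[( T] ptr=2 lookahead=* remaining=[* num ) - id * id $]
Step 5: shift *. Stack=[( T *] ptr=3 lookahead=num remaining=[num ) - id * id $]
Step 6: shift num. Stack=[( T * num] ptr=4 lookahead=) remaining=[) - id * id $]
Step 7: reduce F->num. Stack=[( T * F] ptr=4 lookahead=) remaining=[) - id * id $]
Step 8: reduce T->T * F. Stack=[( T] ptr=4 lookahead=) remaining=[) - id * id $]
Step 9: reduce E->T. Stack=[( E] ptr=4 lookahead=) remaining=[) - id * id $]
Step 10: shift ). Stack=[( E )] ptr=5 lookahead=- remaining=[- id * id $]
Step 11: reduce F->( E ). Stack=[F] ptr=5 lookahead=- remaining=[- id * id $]
Step 12: reduce T->F. Stack=[T] ptr=5 lookahead=- remaining=[- id * id $]
Step 13: reduce E->T. Stack=[E] ptr=5 lookahead=- remaining=[- id * id $]
Step 14: shift -. Stack=[E -] ptr=6 lookahead=id remaining=[id * id $]
Step 15: shift id. Stack=[E - id] ptr=7 lookahead=* remaining=[* id $]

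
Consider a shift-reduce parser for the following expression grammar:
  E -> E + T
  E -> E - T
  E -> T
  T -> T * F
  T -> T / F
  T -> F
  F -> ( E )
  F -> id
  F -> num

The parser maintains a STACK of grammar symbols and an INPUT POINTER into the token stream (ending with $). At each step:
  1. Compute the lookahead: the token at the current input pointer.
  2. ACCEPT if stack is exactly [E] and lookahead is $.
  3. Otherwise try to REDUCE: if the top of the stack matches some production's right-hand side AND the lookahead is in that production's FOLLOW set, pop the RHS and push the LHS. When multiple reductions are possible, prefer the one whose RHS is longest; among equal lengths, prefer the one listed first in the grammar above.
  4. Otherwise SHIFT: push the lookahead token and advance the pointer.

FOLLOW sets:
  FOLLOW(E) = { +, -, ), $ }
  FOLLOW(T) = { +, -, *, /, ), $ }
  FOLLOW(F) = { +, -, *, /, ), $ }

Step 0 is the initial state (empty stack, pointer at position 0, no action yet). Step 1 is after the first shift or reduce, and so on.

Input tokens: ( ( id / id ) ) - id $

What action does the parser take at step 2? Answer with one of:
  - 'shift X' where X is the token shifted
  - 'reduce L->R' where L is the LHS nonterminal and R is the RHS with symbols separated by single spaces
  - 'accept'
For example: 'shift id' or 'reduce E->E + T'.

Step 1: shift (. Stack=[(] ptr=1 lookahead=( remaining=[( id / id ) ) - id $]
Step 2: shift (. Stack=[( (] ptr=2 lookahead=id remaining=[id / id ) ) - id $]

Answer: shift (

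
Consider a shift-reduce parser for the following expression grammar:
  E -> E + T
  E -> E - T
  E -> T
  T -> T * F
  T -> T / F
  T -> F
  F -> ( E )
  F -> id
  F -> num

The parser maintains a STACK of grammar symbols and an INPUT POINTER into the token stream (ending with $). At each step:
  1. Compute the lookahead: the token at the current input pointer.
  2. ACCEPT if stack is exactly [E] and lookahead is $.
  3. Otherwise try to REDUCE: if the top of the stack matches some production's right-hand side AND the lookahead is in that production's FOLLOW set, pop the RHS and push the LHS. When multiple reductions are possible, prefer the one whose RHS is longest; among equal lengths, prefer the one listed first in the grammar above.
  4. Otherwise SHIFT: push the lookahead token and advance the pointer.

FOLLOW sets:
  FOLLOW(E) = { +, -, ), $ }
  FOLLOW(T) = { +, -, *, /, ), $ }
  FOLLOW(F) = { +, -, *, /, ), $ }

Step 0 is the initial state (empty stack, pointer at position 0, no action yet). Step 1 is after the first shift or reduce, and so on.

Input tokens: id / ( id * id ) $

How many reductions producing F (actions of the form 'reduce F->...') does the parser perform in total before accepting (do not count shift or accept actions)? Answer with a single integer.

Step 1: shift id. Stack=[id] ptr=1 lookahead=/ remaining=[/ ( id * id ) $]
Step 2: reduce F->id. Stack=[F] ptr=1 lookahead=/ remaining=[/ ( id * id ) $]
Step 3: reduce T->F. Stack=[T] ptr=1 lookahead=/ remaining=[/ ( id * id ) $]
Step 4: shift /. Stack=[T /] ptr=2 lookahead=( remaining=[( id * id ) $]
Step 5: shift (. Stack=[T / (] ptr=3 lookahead=id remaining=[id * id ) $]
Step 6: shift id. Stack=[T / ( id] ptr=4 lookahead=* remaining=[* id ) $]
Step 7: reduce F->id. Stack=[T / ( F] ptr=4 lookahead=* remaining=[* id ) $]
Step 8: reduce T->F. Stack=[T / ( T] ptr=4 lookahead=* remaining=[* id ) $]
Step 9: shift *. Stack=[T / ( T *] ptr=5 lookahead=id remaining=[id ) $]
Step 10: shift id. Stack=[T / ( T * id] ptr=6 lookahead=) remaining=[) $]
Step 11: reduce F->id. Stack=[T / ( T * F] ptr=6 lookahead=) remaining=[) $]
Step 12: reduce T->T * F. Stack=[T / ( T] ptr=6 lookahead=) remaining=[) $]
Step 13: reduce E->T. Stack=[T / ( E] ptr=6 lookahead=) remaining=[) $]
Step 14: shift ). Stack=[T / ( E )] ptr=7 lookahead=$ remaining=[$]
Step 15: reduce F->( E ). Stack=[T / F] ptr=7 lookahead=$ remaining=[$]
Step 16: reduce T->T / F. Stack=[T] ptr=7 lookahead=$ remaining=[$]
Step 17: reduce E->T. Stack=[E] ptr=7 lookahead=$ remaining=[$]
Step 18: accept. Stack=[E] ptr=7 lookahead=$ remaining=[$]

Answer: 4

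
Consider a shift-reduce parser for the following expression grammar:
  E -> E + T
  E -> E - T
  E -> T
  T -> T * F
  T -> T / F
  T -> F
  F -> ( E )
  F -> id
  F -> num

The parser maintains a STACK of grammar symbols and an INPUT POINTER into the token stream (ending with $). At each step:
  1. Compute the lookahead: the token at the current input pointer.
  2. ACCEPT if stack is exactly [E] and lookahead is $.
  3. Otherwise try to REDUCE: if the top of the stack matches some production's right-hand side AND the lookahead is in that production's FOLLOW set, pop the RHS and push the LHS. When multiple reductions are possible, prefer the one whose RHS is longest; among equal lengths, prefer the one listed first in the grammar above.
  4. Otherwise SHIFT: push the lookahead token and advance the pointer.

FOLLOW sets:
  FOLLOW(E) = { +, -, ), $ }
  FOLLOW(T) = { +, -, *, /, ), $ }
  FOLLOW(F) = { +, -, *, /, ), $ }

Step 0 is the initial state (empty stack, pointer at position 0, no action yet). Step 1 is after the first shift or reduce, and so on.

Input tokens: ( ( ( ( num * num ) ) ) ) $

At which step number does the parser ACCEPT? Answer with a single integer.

Step 1: shift (. Stack=[(] ptr=1 lookahead=( remaining=[( ( ( num * num ) ) ) ) $]
Step 2: shift (. Stack=[( (] ptr=2 lookahead=( remaining=[( ( num * num ) ) ) ) $]
Step 3: shift (. Stack=[( ( (] ptr=3 lookahead=( remaining=[( num * num ) ) ) ) $]
Step 4: shift (. Stack=[( ( ( (] ptr=4 lookahead=num remaining=[num * num ) ) ) ) $]
Step 5: shift num. Stack=[( ( ( ( num] ptr=5 lookahead=* remaining=[* num ) ) ) ) $]
Step 6: reduce F->num. Stack=[( ( ( ( F] ptr=5 lookahead=* remaining=[* num ) ) ) ) $]
Step 7: reduce T->F. Stack=[( ( ( ( T] ptr=5 lookahead=* remaining=[* num ) ) ) ) $]
Step 8: shift *. Stack=[( ( ( ( T *] ptr=6 lookahead=num remaining=[num ) ) ) ) $]
Step 9: shift num. Stack=[( ( ( ( T * num] ptr=7 lookahead=) remaining=[) ) ) ) $]
Step 10: reduce F->num. Stack=[( ( ( ( T * F] ptr=7 lookahead=) remaining=[) ) ) ) $]
Step 11: reduce T->T * F. Stack=[( ( ( ( T] ptr=7 lookahead=) remaining=[) ) ) ) $]
Step 12: reduce E->T. Stack=[( ( ( ( E] ptr=7 lookahead=) remaining=[) ) ) ) $]
Step 13: shift ). Stack=[( ( ( ( E )] ptr=8 lookahead=) remaining=[) ) ) $]
Step 14: reduce F->( E ). Stack=[( ( ( F] ptr=8 lookahead=) remaining=[) ) ) $]
Step 15: reduce T->F. Stack=[( ( ( T] ptr=8 lookahead=) remaining=[) ) ) $]
Step 16: reduce E->T. Stack=[( ( ( E] ptr=8 lookahead=) remaining=[) ) ) $]
Step 17: shift ). Stack=[( ( ( E )] ptr=9 lookahead=) remaining=[) ) $]
Step 18: reduce F->( E ). Stack=[( ( F] ptr=9 lookahead=) remaining=[) ) $]
Step 19: reduce T->F. Stack=[( ( T] ptr=9 lookahead=) remaining=[) ) $]
Step 20: reduce E->T. Stack=[( ( E] ptr=9 lookahead=) remaining=[) ) $]
Step 21: shift ). Stack=[( ( E )] ptr=10 lookahead=) remaining=[) $]
Step 22: reduce F->( E ). Stack=[( F] ptr=10 lookahead=) remaining=[) $]
Step 23: reduce T->F. Stack=[( T] ptr=10 lookahead=) remaining=[) $]
Step 24: reduce E->T. Stack=[( E] ptr=10 lookahead=) remaining=[) $]
Step 25: shift ). Stack=[( E )] ptr=11 lookahead=$ remaining=[$]
Step 26: reduce F->( E ). Stack=[F] ptr=11 lookahead=$ remaining=[$]
Step 27: reduce T->F. Stack=[T] ptr=11 lookahead=$ remaining=[$]
Step 28: reduce E->T. Stack=[E] ptr=11 lookahead=$ remaining=[$]
Step 29: accept. Stack=[E] ptr=11 lookahead=$ remaining=[$]

Answer: 29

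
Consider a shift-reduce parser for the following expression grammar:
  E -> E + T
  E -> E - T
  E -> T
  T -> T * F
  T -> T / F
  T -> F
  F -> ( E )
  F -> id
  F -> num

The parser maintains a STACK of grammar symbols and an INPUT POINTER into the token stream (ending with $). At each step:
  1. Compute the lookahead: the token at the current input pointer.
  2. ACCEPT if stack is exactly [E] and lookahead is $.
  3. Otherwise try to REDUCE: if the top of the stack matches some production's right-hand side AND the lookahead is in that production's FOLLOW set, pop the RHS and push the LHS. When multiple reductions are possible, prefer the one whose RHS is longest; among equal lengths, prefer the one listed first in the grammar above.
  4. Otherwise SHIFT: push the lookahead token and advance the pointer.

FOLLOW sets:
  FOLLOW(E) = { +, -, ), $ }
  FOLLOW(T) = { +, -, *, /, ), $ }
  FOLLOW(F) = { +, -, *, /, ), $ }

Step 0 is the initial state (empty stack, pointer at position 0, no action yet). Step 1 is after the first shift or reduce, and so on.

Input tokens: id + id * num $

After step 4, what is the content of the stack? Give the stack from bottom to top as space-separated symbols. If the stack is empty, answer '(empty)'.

Step 1: shift id. Stack=[id] ptr=1 lookahead=+ remaining=[+ id * num $]
Step 2: reduce F->id. Stack=[F] ptr=1 lookahead=+ remaining=[+ id * num $]
Step 3: reduce T->F. Stack=[T] ptr=1 lookahead=+ remaining=[+ id * num $]
Step 4: reduce E->T. Stack=[E] ptr=1 lookahead=+ remaining=[+ id * num $]

Answer: E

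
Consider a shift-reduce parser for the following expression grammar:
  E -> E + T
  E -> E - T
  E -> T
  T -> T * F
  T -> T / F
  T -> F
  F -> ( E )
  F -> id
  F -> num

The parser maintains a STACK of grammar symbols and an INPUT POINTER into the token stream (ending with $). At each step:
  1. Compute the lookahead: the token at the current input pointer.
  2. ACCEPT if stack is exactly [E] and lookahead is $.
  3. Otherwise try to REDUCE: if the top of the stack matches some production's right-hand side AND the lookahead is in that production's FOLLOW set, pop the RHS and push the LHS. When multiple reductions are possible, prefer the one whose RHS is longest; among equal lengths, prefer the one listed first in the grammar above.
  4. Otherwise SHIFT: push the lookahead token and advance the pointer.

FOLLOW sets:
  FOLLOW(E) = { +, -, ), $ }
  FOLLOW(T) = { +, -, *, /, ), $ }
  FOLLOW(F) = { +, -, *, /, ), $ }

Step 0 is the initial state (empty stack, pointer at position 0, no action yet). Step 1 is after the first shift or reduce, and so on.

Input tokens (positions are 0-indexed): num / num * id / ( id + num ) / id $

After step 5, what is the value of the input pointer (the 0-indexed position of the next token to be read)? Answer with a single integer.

Answer: 3

Derivation:
Step 1: shift num. Stack=[num] ptr=1 lookahead=/ remaining=[/ num * id / ( id + num ) / id $]
Step 2: reduce F->num. Stack=[F] ptr=1 lookahead=/ remaining=[/ num * id / ( id + num ) / id $]
Step 3: reduce T->F. Stack=[T] ptr=1 lookahead=/ remaining=[/ num * id / ( id + num ) / id $]
Step 4: shift /. Stack=[T /] ptr=2 lookahead=num remaining=[num * id / ( id + num ) / id $]
Step 5: shift num. Stack=[T / num] ptr=3 lookahead=* remaining=[* id / ( id + num ) / id $]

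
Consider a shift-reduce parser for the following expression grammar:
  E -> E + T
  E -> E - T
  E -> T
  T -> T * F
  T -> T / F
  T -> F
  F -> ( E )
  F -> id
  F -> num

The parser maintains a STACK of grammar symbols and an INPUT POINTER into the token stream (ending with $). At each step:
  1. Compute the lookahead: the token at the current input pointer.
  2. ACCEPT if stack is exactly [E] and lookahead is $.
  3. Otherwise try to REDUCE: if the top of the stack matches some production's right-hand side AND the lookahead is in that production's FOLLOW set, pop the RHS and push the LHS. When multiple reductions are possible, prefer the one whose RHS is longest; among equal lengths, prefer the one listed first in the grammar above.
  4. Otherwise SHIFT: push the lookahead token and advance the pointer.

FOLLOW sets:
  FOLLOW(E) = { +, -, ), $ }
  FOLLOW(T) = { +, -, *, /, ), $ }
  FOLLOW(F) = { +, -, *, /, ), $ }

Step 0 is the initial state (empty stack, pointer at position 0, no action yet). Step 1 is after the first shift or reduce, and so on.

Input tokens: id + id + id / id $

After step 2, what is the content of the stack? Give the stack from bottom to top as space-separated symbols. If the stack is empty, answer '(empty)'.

Answer: F

Derivation:
Step 1: shift id. Stack=[id] ptr=1 lookahead=+ remaining=[+ id + id / id $]
Step 2: reduce F->id. Stack=[F] ptr=1 lookahead=+ remaining=[+ id + id / id $]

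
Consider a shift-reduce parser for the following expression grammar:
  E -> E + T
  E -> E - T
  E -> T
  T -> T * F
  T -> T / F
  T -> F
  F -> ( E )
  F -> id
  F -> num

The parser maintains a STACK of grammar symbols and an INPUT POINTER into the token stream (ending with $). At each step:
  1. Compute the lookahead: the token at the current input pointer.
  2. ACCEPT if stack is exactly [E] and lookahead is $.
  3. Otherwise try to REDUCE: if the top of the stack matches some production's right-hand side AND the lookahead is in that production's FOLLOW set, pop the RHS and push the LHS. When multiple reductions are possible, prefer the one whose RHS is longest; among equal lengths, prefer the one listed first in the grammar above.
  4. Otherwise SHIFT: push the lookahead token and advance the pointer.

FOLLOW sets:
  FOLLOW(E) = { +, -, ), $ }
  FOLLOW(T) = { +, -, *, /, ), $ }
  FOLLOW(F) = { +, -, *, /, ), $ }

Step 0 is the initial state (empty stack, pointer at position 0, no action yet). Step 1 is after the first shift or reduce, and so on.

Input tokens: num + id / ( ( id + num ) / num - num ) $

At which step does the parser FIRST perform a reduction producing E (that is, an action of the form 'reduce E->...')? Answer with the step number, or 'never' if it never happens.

Answer: 4

Derivation:
Step 1: shift num. Stack=[num] ptr=1 lookahead=+ remaining=[+ id / ( ( id + num ) / num - num ) $]
Step 2: reduce F->num. Stack=[F] ptr=1 lookahead=+ remaining=[+ id / ( ( id + num ) / num - num ) $]
Step 3: reduce T->F. Stack=[T] ptr=1 lookahead=+ remaining=[+ id / ( ( id + num ) / num - num ) $]
Step 4: reduce E->T. Stack=[E] ptr=1 lookahead=+ remaining=[+ id / ( ( id + num ) / num - num ) $]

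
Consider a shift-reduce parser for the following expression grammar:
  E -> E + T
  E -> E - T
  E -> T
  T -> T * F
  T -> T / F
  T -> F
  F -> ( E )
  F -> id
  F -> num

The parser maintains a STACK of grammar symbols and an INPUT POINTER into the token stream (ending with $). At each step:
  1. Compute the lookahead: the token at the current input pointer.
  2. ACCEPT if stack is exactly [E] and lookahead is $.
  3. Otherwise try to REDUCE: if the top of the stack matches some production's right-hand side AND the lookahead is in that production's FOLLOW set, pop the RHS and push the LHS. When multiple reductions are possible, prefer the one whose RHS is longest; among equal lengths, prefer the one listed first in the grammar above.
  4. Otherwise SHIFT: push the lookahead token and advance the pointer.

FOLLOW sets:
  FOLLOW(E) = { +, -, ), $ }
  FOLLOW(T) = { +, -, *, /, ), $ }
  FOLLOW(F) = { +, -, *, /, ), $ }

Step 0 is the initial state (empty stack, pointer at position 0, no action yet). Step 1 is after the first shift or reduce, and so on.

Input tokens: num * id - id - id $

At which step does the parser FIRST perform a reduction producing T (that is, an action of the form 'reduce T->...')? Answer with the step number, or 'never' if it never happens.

Step 1: shift num. Stack=[num] ptr=1 lookahead=* remaining=[* id - id - id $]
Step 2: reduce F->num. Stack=[F] ptr=1 lookahead=* remaining=[* id - id - id $]
Step 3: reduce T->F. Stack=[T] ptr=1 lookahead=* remaining=[* id - id - id $]

Answer: 3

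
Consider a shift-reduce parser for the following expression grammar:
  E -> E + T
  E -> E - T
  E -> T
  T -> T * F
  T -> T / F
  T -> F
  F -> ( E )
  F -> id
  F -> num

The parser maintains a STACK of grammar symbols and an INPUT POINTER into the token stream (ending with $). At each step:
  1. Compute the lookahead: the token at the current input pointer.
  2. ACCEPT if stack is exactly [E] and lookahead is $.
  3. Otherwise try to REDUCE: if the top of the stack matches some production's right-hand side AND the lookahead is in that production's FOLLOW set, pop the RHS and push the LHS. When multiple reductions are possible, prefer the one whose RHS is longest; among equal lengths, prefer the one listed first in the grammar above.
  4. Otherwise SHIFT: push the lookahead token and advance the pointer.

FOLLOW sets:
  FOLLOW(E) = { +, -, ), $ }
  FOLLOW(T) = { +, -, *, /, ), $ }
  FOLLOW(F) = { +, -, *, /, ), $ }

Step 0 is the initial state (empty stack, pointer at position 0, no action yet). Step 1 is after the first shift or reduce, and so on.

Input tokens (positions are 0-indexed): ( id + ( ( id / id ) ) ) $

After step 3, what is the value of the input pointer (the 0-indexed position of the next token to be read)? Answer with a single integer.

Answer: 2

Derivation:
Step 1: shift (. Stack=[(] ptr=1 lookahead=id remaining=[id + ( ( id / id ) ) ) $]
Step 2: shift id. Stack=[( id] ptr=2 lookahead=+ remaining=[+ ( ( id / id ) ) ) $]
Step 3: reduce F->id. Stack=[( F] ptr=2 lookahead=+ remaining=[+ ( ( id / id ) ) ) $]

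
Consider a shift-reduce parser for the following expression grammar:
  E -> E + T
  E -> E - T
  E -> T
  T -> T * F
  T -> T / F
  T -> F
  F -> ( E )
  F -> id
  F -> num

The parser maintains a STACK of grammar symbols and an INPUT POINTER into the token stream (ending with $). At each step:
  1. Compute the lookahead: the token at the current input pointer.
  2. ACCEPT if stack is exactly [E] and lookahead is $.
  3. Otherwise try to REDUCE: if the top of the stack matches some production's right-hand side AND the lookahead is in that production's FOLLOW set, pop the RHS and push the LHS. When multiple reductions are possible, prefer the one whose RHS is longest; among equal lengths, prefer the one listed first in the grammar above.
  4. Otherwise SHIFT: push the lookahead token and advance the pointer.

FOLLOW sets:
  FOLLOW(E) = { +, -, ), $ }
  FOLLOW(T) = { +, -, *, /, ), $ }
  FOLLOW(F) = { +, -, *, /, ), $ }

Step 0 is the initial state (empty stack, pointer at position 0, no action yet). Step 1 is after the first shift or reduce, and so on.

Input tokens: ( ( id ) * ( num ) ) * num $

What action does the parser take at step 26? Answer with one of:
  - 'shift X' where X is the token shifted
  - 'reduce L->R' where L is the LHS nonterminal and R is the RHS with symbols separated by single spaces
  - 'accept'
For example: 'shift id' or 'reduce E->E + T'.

Step 1: shift (. Stack=[(] ptr=1 lookahead=( remaining=[( id ) * ( num ) ) * num $]
Step 2: shift (. Stack=[( (] ptr=2 lookahead=id remaining=[id ) * ( num ) ) * num $]
Step 3: shift id. Stack=[( ( id] ptr=3 lookahead=) remaining=[) * ( num ) ) * num $]
Step 4: reduce F->id. Stack=[( ( F] ptr=3 lookahead=) remaining=[) * ( num ) ) * num $]
Step 5: reduce T->F. Stack=[( ( T] ptr=3 lookahead=) remaining=[) * ( num ) ) * num $]
Step 6: reduce E->T. Stack=[( ( E] ptr=3 lookahead=) remaining=[) * ( num ) ) * num $]
Step 7: shift ). Stack=[( ( E )] ptr=4 lookahead=* remaining=[* ( num ) ) * num $]
Step 8: reduce F->( E ). Stack=[( F] ptr=4 lookahead=* remaining=[* ( num ) ) * num $]
Step 9: reduce T->F. Stack=[( T] ptr=4 lookahead=* remaining=[* ( num ) ) * num $]
Step 10: shift *. Stack=[( T *] ptr=5 lookahead=( remaining=[( num ) ) * num $]
Step 11: shift (. Stack=[( T * (] ptr=6 lookahead=num remaining=[num ) ) * num $]
Step 12: shift num. Stack=[( T * ( num] ptr=7 lookahead=) remaining=[) ) * num $]
Step 13: reduce F->num. Stack=[( T * ( F] ptr=7 lookahead=) remaining=[) ) * num $]
Step 14: reduce T->F. Stack=[( T * ( T] ptr=7 lookahead=) remaining=[) ) * num $]
Step 15: reduce E->T. Stack=[( T * ( E] ptr=7 lookahead=) remaining=[) ) * num $]
Step 16: shift ). Stack=[( T * ( E )] ptr=8 lookahead=) remaining=[) * num $]
Step 17: reduce F->( E ). Stack=[( T * F] ptr=8 lookahead=) remaining=[) * num $]
Step 18: reduce T->T * F. Stack=[( T] ptr=8 lookahead=) remaining=[) * num $]
Step 19: reduce E->T. Stack=[( E] ptr=8 lookahead=) remaining=[) * num $]
Step 20: shift ). Stack=[( E )] ptr=9 lookahead=* remaining=[* num $]
Step 21: reduce F->( E ). Stack=[F] ptr=9 lookahead=* remaining=[* num $]
Step 22: reduce T->F. Stack=[T] ptr=9 lookahead=* remaining=[* num $]
Step 23: shift *. Stack=[T *] ptr=10 lookahead=num remaining=[num $]
Step 24: shift num. Stack=[T * num] ptr=11 lookahead=$ remaining=[$]
Step 25: reduce F->num. Stack=[T * F] ptr=11 lookahead=$ remaining=[$]
Step 26: reduce T->T * F. Stack=[T] ptr=11 lookahead=$ remaining=[$]

Answer: reduce T->T * F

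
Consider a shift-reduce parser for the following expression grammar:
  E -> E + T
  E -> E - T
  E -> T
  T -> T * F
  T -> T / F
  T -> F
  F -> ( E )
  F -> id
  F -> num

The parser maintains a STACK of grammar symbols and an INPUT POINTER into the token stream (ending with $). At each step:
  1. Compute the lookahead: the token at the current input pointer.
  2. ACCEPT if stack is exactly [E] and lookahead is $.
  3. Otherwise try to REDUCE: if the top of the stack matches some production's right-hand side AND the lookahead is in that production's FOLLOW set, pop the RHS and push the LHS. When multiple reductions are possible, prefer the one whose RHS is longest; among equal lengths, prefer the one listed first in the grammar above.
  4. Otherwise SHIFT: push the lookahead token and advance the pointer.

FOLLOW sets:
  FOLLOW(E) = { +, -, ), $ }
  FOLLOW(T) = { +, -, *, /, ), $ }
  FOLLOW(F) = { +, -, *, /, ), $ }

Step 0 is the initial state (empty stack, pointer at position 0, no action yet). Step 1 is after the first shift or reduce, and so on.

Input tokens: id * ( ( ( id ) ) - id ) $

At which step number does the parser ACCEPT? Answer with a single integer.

Step 1: shift id. Stack=[id] ptr=1 lookahead=* remaining=[* ( ( ( id ) ) - id ) $]
Step 2: reduce F->id. Stack=[F] ptr=1 lookahead=* remaining=[* ( ( ( id ) ) - id ) $]
Step 3: reduce T->F. Stack=[T] ptr=1 lookahead=* remaining=[* ( ( ( id ) ) - id ) $]
Step 4: shift *. Stack=[T *] ptr=2 lookahead=( remaining=[( ( ( id ) ) - id ) $]
Step 5: shift (. Stack=[T * (] ptr=3 lookahead=( remaining=[( ( id ) ) - id ) $]
Step 6: shift (. Stack=[T * ( (] ptr=4 lookahead=( remaining=[( id ) ) - id ) $]
Step 7: shift (. Stack=[T * ( ( (] ptr=5 lookahead=id remaining=[id ) ) - id ) $]
Step 8: shift id. Stack=[T * ( ( ( id] ptr=6 lookahead=) remaining=[) ) - id ) $]
Step 9: reduce F->id. Stack=[T * ( ( ( F] ptr=6 lookahead=) remaining=[) ) - id ) $]
Step 10: reduce T->F. Stack=[T * ( ( ( T] ptr=6 lookahead=) remaining=[) ) - id ) $]
Step 11: reduce E->T. Stack=[T * ( ( ( E] ptr=6 lookahead=) remaining=[) ) - id ) $]
Step 12: shift ). Stack=[T * ( ( ( E )] ptr=7 lookahead=) remaining=[) - id ) $]
Step 13: reduce F->( E ). Stack=[T * ( ( F] ptr=7 lookahead=) remaining=[) - id ) $]
Step 14: reduce T->F. Stack=[T * ( ( T] ptr=7 lookahead=) remaining=[) - id ) $]
Step 15: reduce E->T. Stack=[T * ( ( E] ptr=7 lookahead=) remaining=[) - id ) $]
Step 16: shift ). Stack=[T * ( ( E )] ptr=8 lookahead=- remaining=[- id ) $]
Step 17: reduce F->( E ). Stack=[T * ( F] ptr=8 lookahead=- remaining=[- id ) $]
Step 18: reduce T->F. Stack=[T * ( T] ptr=8 lookahead=- remaining=[- id ) $]
Step 19: reduce E->T. Stack=[T * ( E] ptr=8 lookahead=- remaining=[- id ) $]
Step 20: shift -. Stack=[T * ( E -] ptr=9 lookahead=id remaining=[id ) $]
Step 21: shift id. Stack=[T * ( E - id] ptr=10 lookahead=) remaining=[) $]
Step 22: reduce F->id. Stack=[T * ( E - F] ptr=10 lookahead=) remaining=[) $]
Step 23: reduce T->F. Stack=[T * ( E - T] ptr=10 lookahead=) remaining=[) $]
Step 24: reduce E->E - T. Stack=[T * ( E] ptr=10 lookahead=) remaining=[) $]
Step 25: shift ). Stack=[T * ( E )] ptr=11 lookahead=$ remaining=[$]
Step 26: reduce F->( E ). Stack=[T * F] ptr=11 lookahead=$ remaining=[$]
Step 27: reduce T->T * F. Stack=[T] ptr=11 lookahead=$ remaining=[$]
Step 28: reduce E->T. Stack=[E] ptr=11 lookahead=$ remaining=[$]
Step 29: accept. Stack=[E] ptr=11 lookahead=$ remaining=[$]

Answer: 29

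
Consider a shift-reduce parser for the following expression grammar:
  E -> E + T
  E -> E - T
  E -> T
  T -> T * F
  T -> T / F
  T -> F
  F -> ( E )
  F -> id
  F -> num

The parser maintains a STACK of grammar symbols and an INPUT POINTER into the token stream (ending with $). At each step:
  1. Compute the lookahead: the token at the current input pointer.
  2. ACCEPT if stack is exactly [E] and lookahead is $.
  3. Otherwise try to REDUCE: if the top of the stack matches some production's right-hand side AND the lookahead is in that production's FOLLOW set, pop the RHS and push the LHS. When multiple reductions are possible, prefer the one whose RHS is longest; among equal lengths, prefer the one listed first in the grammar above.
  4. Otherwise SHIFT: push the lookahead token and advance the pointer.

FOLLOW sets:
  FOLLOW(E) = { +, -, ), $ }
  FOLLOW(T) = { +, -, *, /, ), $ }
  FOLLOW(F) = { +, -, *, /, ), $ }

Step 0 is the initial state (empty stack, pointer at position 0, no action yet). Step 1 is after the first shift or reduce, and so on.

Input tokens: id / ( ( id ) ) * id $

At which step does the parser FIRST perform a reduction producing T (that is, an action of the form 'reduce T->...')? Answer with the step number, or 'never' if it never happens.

Answer: 3

Derivation:
Step 1: shift id. Stack=[id] ptr=1 lookahead=/ remaining=[/ ( ( id ) ) * id $]
Step 2: reduce F->id. Stack=[F] ptr=1 lookahead=/ remaining=[/ ( ( id ) ) * id $]
Step 3: reduce T->F. Stack=[T] ptr=1 lookahead=/ remaining=[/ ( ( id ) ) * id $]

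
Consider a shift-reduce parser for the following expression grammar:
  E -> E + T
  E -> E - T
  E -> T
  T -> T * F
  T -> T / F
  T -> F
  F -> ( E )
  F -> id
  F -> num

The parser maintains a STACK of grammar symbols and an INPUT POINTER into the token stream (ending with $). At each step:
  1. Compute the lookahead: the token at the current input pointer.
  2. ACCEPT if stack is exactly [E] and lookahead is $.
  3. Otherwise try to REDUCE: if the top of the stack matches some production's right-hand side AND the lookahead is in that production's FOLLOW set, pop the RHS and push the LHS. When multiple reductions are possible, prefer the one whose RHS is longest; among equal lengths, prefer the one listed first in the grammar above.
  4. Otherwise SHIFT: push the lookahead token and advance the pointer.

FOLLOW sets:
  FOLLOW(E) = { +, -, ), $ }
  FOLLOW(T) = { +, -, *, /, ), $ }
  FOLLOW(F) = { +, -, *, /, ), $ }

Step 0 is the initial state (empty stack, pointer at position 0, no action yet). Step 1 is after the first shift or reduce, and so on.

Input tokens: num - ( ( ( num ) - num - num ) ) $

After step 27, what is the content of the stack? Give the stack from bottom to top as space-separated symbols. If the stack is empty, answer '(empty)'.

Answer: E - ( ( E )

Derivation:
Step 1: shift num. Stack=[num] ptr=1 lookahead=- remaining=[- ( ( ( num ) - num - num ) ) $]
Step 2: reduce F->num. Stack=[F] ptr=1 lookahead=- remaining=[- ( ( ( num ) - num - num ) ) $]
Step 3: reduce T->F. Stack=[T] ptr=1 lookahead=- remaining=[- ( ( ( num ) - num - num ) ) $]
Step 4: reduce E->T. Stack=[E] ptr=1 lookahead=- remaining=[- ( ( ( num ) - num - num ) ) $]
Step 5: shift -. Stack=[E -] ptr=2 lookahead=( remaining=[( ( ( num ) - num - num ) ) $]
Step 6: shift (. Stack=[E - (] ptr=3 lookahead=( remaining=[( ( num ) - num - num ) ) $]
Step 7: shift (. Stack=[E - ( (] ptr=4 lookahead=( remaining=[( num ) - num - num ) ) $]
Step 8: shift (. Stack=[E - ( ( (] ptr=5 lookahead=num remaining=[num ) - num - num ) ) $]
Step 9: shift num. Stack=[E - ( ( ( num] ptr=6 lookahead=) remaining=[) - num - num ) ) $]
Step 10: reduce F->num. Stack=[E - ( ( ( F] ptr=6 lookahead=) remaining=[) - num - num ) ) $]
Step 11: reduce T->F. Stack=[E - ( ( ( T] ptr=6 lookahead=) remaining=[) - num - num ) ) $]
Step 12: reduce E->T. Stack=[E - ( ( ( E] ptr=6 lookahead=) remaining=[) - num - num ) ) $]
Step 13: shift ). Stack=[E - ( ( ( E )] ptr=7 lookahead=- remaining=[- num - num ) ) $]
Step 14: reduce F->( E ). Stack=[E - ( ( F] ptr=7 lookahead=- remaining=[- num - num ) ) $]
Step 15: reduce T->F. Stack=[E - ( ( T] ptr=7 lookahead=- remaining=[- num - num ) ) $]
Step 16: reduce E->T. Stack=[E - ( ( E] ptr=7 lookahead=- remaining=[- num - num ) ) $]
Step 17: shift -. Stack=[E - ( ( E -] ptr=8 lookahead=num remaining=[num - num ) ) $]
Step 18: shift num. Stack=[E - ( ( E - num] ptr=9 lookahead=- remaining=[- num ) ) $]
Step 19: reduce F->num. Stack=[E - ( ( E - F] ptr=9 lookahead=- remaining=[- num ) ) $]
Step 20: reduce T->F. Stack=[E - ( ( E - T] ptr=9 lookahead=- remaining=[- num ) ) $]
Step 21: reduce E->E - T. Stack=[E - ( ( E] ptr=9 lookahead=- remaining=[- num ) ) $]
Step 22: shift -. Stack=[E - ( ( E -] ptr=10 lookahead=num remaining=[num ) ) $]
Step 23: shift num. Stack=[E - ( ( E - num] ptr=11 lookahead=) remaining=[) ) $]
Step 24: reduce F->num. Stack=[E - ( ( E - F] ptr=11 lookahead=) remaining=[) ) $]
Step 25: reduce T->F. Stack=[E - ( ( E - T] ptr=11 lookahead=) remaining=[) ) $]
Step 26: reduce E->E - T. Stack=[E - ( ( E] ptr=11 lookahead=) remaining=[) ) $]
Step 27: shift ). Stack=[E - ( ( E )] ptr=12 lookahead=) remaining=[) $]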